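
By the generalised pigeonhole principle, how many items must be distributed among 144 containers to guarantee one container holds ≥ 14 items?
n = (14 − 1)·144 + 1 = 1873

By the generalised pigeonhole principle, to guarantee some box contains ≥ r objects we need more than (r − 1) · k objects total. Threshold: n = (r − 1) · k + 1. With r = 14 and k = 144: n = 13 · 144 + 1 = 1872 + 1 = 1873. For n = 1872 = 13 · 144, we can put exactly 13 objects in every box, avoiding 14 in any single one — so 1873 is tight.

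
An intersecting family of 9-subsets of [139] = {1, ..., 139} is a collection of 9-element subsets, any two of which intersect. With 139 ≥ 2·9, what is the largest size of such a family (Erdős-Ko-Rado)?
max |F| = C(138, 8) = 2653099105437

The Erdős-Ko-Rado theorem states: for n ≥ 2k, an intersecting family of k-subsets of an n-element set has size at most C(n − 1, k − 1), with equality for 'star' families {A ⊆ [n] : |A| = k, i ∈ A} (fix an element i). For n = 139, k = 9: C(138, 8) = 2653099105437.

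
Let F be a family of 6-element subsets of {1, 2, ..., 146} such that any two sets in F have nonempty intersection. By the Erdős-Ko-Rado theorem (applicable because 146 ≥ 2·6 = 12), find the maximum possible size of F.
max |F| = C(145, 5) = 498187404

Erdős-Ko-Rado (1961): when n ≥ 2k, max |F| = C(n−1, k−1). The bound is attained by the star {A : i ∈ A} for any fixed i ∈ [n]. Here C(146−1, 6−1) = C(145, 5) = 498187404.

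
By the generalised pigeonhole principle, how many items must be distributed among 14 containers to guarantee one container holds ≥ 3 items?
n = (3 − 1)·14 + 1 = 29

By the generalised pigeonhole principle, to guarantee some box contains ≥ r objects we need more than (r − 1) · k objects total. Threshold: n = (r − 1) · k + 1. With r = 3 and k = 14: n = 2 · 14 + 1 = 28 + 1 = 29. For n = 28 = 2 · 14, we can put exactly 2 objects in every box, avoiding 3 in any single one — so 29 is tight.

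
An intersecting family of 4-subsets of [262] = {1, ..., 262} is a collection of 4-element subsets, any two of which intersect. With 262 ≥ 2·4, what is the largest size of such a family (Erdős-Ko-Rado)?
max |F| = C(261, 3) = 2929290

Erdős-Ko-Rado (1961): when n ≥ 2k, max |F| = C(n−1, k−1). The bound is attained by the star {A : i ∈ A} for any fixed i ∈ [n]. Here C(262−1, 4−1) = C(261, 3) = 2929290.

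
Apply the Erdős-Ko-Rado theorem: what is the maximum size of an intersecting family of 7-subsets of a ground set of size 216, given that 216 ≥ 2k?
max |F| = C(215, 6) = 127860662755

Erdős-Ko-Rado (1961): when n ≥ 2k, max |F| = C(n−1, k−1). The bound is attained by the star {A : i ∈ A} for any fixed i ∈ [n]. Here C(216−1, 7−1) = C(215, 6) = 127860662755.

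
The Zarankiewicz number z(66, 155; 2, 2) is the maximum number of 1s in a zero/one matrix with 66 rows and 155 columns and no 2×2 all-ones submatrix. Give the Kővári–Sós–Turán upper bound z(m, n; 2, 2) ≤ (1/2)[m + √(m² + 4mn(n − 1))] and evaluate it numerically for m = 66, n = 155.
z(66, 155; 2, 2) ≤ (1/2)[66 + √(66² + 4·66·155·154)] = (1/2)[66 + √6306036] = 1288.5911

Kővári–Sós–Turán: let r_1, ..., r_66 be the row sums and z = Σ r_i the total number of 1s. Each pair of columns can share at most one row with both entries 1 (else a 2×2 all-ones block appears), so Σ_i C(r_i, 2) ≤ C(155, 2) = 11935. By convexity Σ_i C(r_i, 2) ≥ 66·C(z/66, 2) = z(z − 66)/(2·66), giving z² − 66z − 66·155·154 ≤ 0 and hence z ≤ (1/2)[66 + √(4356 + 4·1575420)] = (1/2)[66 + √6306036] ≈ (1/2)(66 + 2511.1822) = 1288.5911.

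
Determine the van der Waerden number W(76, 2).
W(76, 2) = 76 + 1 = 77

A 2-term AP is any pair of integers, so a monochromatic 2-AP exists iff some colour is used at least twice. With 76 colours, the colouring i ↦ i on {1, ..., 76} uses each colour once, avoiding any monochromatic pair, so W(76, 2) > 76. For {1, ..., 77}, pigeonhole forces two integers of the same colour, which form a monochromatic 2-AP. Hence W(76, 2) = 77.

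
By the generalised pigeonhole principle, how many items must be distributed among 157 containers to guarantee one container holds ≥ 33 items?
n = (33 − 1)·157 + 1 = 5025

By the generalised pigeonhole principle, to guarantee some box contains ≥ r objects we need more than (r − 1) · k objects total. Threshold: n = (r − 1) · k + 1. With r = 33 and k = 157: n = 32 · 157 + 1 = 5024 + 1 = 5025. For n = 5024 = 32 · 157, we can put exactly 32 objects in every box, avoiding 33 in any single one — so 5025 is tight.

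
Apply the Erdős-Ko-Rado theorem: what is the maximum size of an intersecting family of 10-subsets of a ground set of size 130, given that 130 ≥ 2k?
max |F| = C(129, 9) = 20492404684400

The Erdős-Ko-Rado theorem states: for n ≥ 2k, an intersecting family of k-subsets of an n-element set has size at most C(n − 1, k − 1), with equality for 'star' families {A ⊆ [n] : |A| = k, i ∈ A} (fix an element i). For n = 130, k = 10: C(129, 9) = 20492404684400.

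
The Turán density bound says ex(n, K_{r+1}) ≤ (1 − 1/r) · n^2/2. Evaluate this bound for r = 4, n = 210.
Turán density bound = (3/4) · 210^2/2 = 33075/2 ≈ 16537.5

Turán's theorem: ex(n, K_{r+1}) is achieved by the complete r-partite Turán graph T(n, r) with parts as balanced as possible, and is at most (1 − 1/r) · n^2/2. For r = 4, n = 210: the density bound is (3/4) · 44100/2 = 33075/2 ≈ 16537.5. The integer-valued extremum is e(T(210, 4)) = 16537, which is strictly less than the density bound 33075/2 since 4 ∤ 210 (the parts of T(210, 4) cannot all be equal).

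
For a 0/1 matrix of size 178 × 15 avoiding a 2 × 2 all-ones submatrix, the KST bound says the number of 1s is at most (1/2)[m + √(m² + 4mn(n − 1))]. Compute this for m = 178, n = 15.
z(178, 15; 2, 2) ≤ (1/2)[178 + √(178² + 4·178·15·14)] = (1/2)[178 + √181204] = 301.8403

Kővári–Sós–Turán: let r_1, ..., r_178 be the row sums and z = Σ r_i the total number of 1s. Each pair of columns can share at most one row with both entries 1 (else a 2×2 all-ones block appears), so Σ_i C(r_i, 2) ≤ C(15, 2) = 105. By convexity Σ_i C(r_i, 2) ≥ 178·C(z/178, 2) = z(z − 178)/(2·178), giving z² − 178z − 178·15·14 ≤ 0 and hence z ≤ (1/2)[178 + √(31684 + 4·37380)] = (1/2)[178 + √181204] ≈ (1/2)(178 + 425.6806) = 301.8403.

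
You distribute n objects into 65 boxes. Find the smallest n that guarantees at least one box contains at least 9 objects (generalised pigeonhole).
n = (9 − 1)·65 + 1 = 521

By the generalised pigeonhole principle, to guarantee some box contains ≥ r objects we need more than (r − 1) · k objects total. Threshold: n = (r − 1) · k + 1. With r = 9 and k = 65: n = 8 · 65 + 1 = 520 + 1 = 521. For n = 520 = 8 · 65, we can put exactly 8 objects in every box, avoiding 9 in any single one — so 521 is tight.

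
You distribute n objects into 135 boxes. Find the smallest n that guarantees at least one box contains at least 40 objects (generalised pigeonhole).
n = (40 − 1)·135 + 1 = 5266

By the generalised pigeonhole principle, to guarantee some box contains ≥ r objects we need more than (r − 1) · k objects total. Threshold: n = (r − 1) · k + 1. With r = 40 and k = 135: n = 39 · 135 + 1 = 5265 + 1 = 5266. For n = 5265 = 39 · 135, we can put exactly 39 objects in every box, avoiding 40 in any single one — so 5266 is tight.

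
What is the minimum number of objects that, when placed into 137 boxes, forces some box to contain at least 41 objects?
n = (41 − 1)·137 + 1 = 5481

By the generalised pigeonhole principle, to guarantee some box contains ≥ r objects we need more than (r − 1) · k objects total. Threshold: n = (r − 1) · k + 1. With r = 41 and k = 137: n = 40 · 137 + 1 = 5480 + 1 = 5481. For n = 5480 = 40 · 137, we can put exactly 40 objects in every box, avoiding 41 in any single one — so 5481 is tight.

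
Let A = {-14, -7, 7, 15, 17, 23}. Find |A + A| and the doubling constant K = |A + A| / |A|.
K = |A + A| / |A| = 20/6 = 10/3

Enumerate A + A = {a + b : a, b ∈ A}. With |A| = 6, there are |A|^2 = 36 ordered sum pairs; collecting distinct values, A + A = {-28, -21, -14, -7, 0, 1, 3, 8, 9, 10, 14, 16, 22, 24, 30, 32, 34, 38, 40, 46}, so |A + A| = 20. Thus K = 20/6 = 10/3. For comparison, the minimum possible |A + A| over all 6-element sets is 2·6 − 1 = 11 (so min K = 11/6), attained only by arithmetic progressions.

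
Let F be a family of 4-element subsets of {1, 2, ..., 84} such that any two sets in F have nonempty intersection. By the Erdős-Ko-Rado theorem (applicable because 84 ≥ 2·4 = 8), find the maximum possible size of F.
max |F| = C(83, 3) = 91881

Erdős-Ko-Rado (1961): when n ≥ 2k, max |F| = C(n−1, k−1). The bound is attained by the star {A : i ∈ A} for any fixed i ∈ [n]. Here C(84−1, 4−1) = C(83, 3) = 91881.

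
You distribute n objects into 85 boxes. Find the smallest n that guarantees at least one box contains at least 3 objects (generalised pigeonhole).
n = (3 − 1)·85 + 1 = 171

By the generalised pigeonhole principle, to guarantee some box contains ≥ r objects we need more than (r − 1) · k objects total. Threshold: n = (r − 1) · k + 1. With r = 3 and k = 85: n = 2 · 85 + 1 = 170 + 1 = 171. For n = 170 = 2 · 85, we can put exactly 2 objects in every box, avoiding 3 in any single one — so 171 is tight.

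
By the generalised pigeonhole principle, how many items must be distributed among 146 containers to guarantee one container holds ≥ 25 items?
n = (25 − 1)·146 + 1 = 3505

By the generalised pigeonhole principle, to guarantee some box contains ≥ r objects we need more than (r − 1) · k objects total. Threshold: n = (r − 1) · k + 1. With r = 25 and k = 146: n = 24 · 146 + 1 = 3504 + 1 = 3505. For n = 3504 = 24 · 146, we can put exactly 24 objects in every box, avoiding 25 in any single one — so 3505 is tight.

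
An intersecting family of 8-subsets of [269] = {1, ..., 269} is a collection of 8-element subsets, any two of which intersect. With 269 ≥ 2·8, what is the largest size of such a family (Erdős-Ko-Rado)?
max |F| = C(268, 7) = 18205558067224

Erdős-Ko-Rado (1961): when n ≥ 2k, max |F| = C(n−1, k−1). The bound is attained by the star {A : i ∈ A} for any fixed i ∈ [n]. Here C(269−1, 8−1) = C(268, 7) = 18205558067224.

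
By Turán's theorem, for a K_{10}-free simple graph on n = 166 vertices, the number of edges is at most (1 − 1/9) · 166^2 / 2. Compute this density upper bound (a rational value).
Turán density bound = (8/9) · 166^2/2 = 110224/9 ≈ 12247.1111

Turán's theorem: ex(n, K_{r+1}) is achieved by the complete r-partite Turán graph T(n, r) with parts as balanced as possible, and is at most (1 − 1/r) · n^2/2. For r = 9, n = 166: the density bound is (8/9) · 27556/2 = 110224/9 ≈ 12247.1111. The integer-valued extremum is e(T(166, 9)) = 12246, which is strictly less than the density bound 110224/9 since 9 ∤ 166 (the parts of T(166, 9) cannot all be equal).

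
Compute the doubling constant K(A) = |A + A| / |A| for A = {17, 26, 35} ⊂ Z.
K = |A + A| / |A| = 5/3

Enumerate A + A = {a + b : a, b ∈ A}. With |A| = 3, there are |A|^2 = 9 ordered sum pairs; collecting distinct values, A + A = {34, 43, 52, 61, 70}, so |A + A| = 5. Thus K = 5/3. Here |A + A| = 2|A| − 1 = 5, the minimum possible — so K = 5/3 is minimal, which holds iff A is an arithmetic progression.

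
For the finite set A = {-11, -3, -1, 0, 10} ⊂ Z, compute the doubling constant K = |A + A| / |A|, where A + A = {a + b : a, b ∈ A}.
K = |A + A| / |A| = 14/5

Enumerate A + A = {a + b : a, b ∈ A}. With |A| = 5, there are |A|^2 = 25 ordered sum pairs; collecting distinct values, A + A = {-22, -14, -12, -11, -6, -4, -3, -2, -1, 0, 7, 9, 10, 20}, so |A + A| = 14. Thus K = 14/5. For comparison, the minimum possible |A + A| over all 5-element sets is 2·5 − 1 = 9 (so min K = 9/5), attained only by arithmetic progressions.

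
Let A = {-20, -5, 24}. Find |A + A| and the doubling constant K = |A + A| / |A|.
K = |A + A| / |A| = 6/3 = 2

Enumerate A + A = {a + b : a, b ∈ A}. With |A| = 3, there are |A|^2 = 9 ordered sum pairs; collecting distinct values, A + A = {-40, -25, -10, 4, 19, 48}, so |A + A| = 6. Thus K = 6/3 = 2. For comparison, the minimum possible |A + A| over all 3-element sets is 2·3 − 1 = 5 (so min K = 5/3), attained only by arithmetic progressions.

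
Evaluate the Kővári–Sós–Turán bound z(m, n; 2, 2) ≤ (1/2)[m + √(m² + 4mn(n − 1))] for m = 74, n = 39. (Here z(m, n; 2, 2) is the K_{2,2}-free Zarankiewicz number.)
z(74, 39; 2, 2) ≤ (1/2)[74 + √(74² + 4·74·39·38)] = (1/2)[74 + √444148] = 370.2221

Kővári–Sós–Turán: let r_1, ..., r_74 be the row sums and z = Σ r_i the total number of 1s. Each pair of columns can share at most one row with both entries 1 (else a 2×2 all-ones block appears), so Σ_i C(r_i, 2) ≤ C(39, 2) = 741. By convexity Σ_i C(r_i, 2) ≥ 74·C(z/74, 2) = z(z − 74)/(2·74), giving z² − 74z − 74·39·38 ≤ 0 and hence z ≤ (1/2)[74 + √(5476 + 4·109668)] = (1/2)[74 + √444148] ≈ (1/2)(74 + 666.4443) = 370.2221.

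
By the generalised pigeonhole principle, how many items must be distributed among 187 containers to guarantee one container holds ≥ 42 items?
n = (42 − 1)·187 + 1 = 7668

By the generalised pigeonhole principle, to guarantee some box contains ≥ r objects we need more than (r − 1) · k objects total. Threshold: n = (r − 1) · k + 1. With r = 42 and k = 187: n = 41 · 187 + 1 = 7667 + 1 = 7668. For n = 7667 = 41 · 187, we can put exactly 41 objects in every box, avoiding 42 in any single one — so 7668 is tight.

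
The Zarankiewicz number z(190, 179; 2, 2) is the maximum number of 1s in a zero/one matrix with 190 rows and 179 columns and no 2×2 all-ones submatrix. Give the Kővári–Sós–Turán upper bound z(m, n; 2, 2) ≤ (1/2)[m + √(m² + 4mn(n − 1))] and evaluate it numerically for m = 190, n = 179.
z(190, 179; 2, 2) ≤ (1/2)[190 + √(190² + 4·190·179·178)] = (1/2)[190 + √24251220] = 2557.2764

Kővári–Sós–Turán: let r_1, ..., r_190 be the row sums and z = Σ r_i the total number of 1s. Each pair of columns can share at most one row with both entries 1 (else a 2×2 all-ones block appears), so Σ_i C(r_i, 2) ≤ C(179, 2) = 15931. By convexity Σ_i C(r_i, 2) ≥ 190·C(z/190, 2) = z(z − 190)/(2·190), giving z² − 190z − 190·179·178 ≤ 0 and hence z ≤ (1/2)[190 + √(36100 + 4·6053780)] = (1/2)[190 + √24251220] ≈ (1/2)(190 + 4924.5528) = 2557.2764.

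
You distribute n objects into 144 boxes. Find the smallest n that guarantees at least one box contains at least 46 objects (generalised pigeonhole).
n = (46 − 1)·144 + 1 = 6481

By the generalised pigeonhole principle, to guarantee some box contains ≥ r objects we need more than (r − 1) · k objects total. Threshold: n = (r − 1) · k + 1. With r = 46 and k = 144: n = 45 · 144 + 1 = 6480 + 1 = 6481. For n = 6480 = 45 · 144, we can put exactly 45 objects in every box, avoiding 46 in any single one — so 6481 is tight.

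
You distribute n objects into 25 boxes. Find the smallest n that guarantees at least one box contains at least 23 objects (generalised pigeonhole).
n = (23 − 1)·25 + 1 = 551

By the generalised pigeonhole principle, to guarantee some box contains ≥ r objects we need more than (r − 1) · k objects total. Threshold: n = (r − 1) · k + 1. With r = 23 and k = 25: n = 22 · 25 + 1 = 550 + 1 = 551. For n = 550 = 22 · 25, we can put exactly 22 objects in every box, avoiding 23 in any single one — so 551 is tight.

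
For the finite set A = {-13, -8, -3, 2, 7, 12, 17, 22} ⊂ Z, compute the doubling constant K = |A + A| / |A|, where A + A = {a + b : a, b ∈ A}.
K = |A + A| / |A| = 15/8

Enumerate A + A = {a + b : a, b ∈ A}. With |A| = 8, there are |A|^2 = 64 ordered sum pairs; collecting distinct values, A + A = {-26, -21, -16, -11, -6, -1, 4, 9, 14, 19, 24, 29, 34, 39, 44}, so |A + A| = 15. Thus K = 15/8. Here |A + A| = 2|A| − 1 = 15, the minimum possible — so K = 15/8 is minimal, which holds iff A is an arithmetic progression.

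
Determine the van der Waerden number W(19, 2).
W(19, 2) = 19 + 1 = 20

A 2-term AP is any pair of integers, so a monochromatic 2-AP exists iff some colour is used at least twice. With 19 colours, the colouring i ↦ i on {1, ..., 19} uses each colour once, avoiding any monochromatic pair, so W(19, 2) > 19. For {1, ..., 20}, pigeonhole forces two integers of the same colour, which form a monochromatic 2-AP. Hence W(19, 2) = 20.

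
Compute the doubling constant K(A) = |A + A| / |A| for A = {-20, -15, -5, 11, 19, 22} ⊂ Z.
K = |A + A| / |A| = 21/6 = 7/2

Enumerate A + A = {a + b : a, b ∈ A}. With |A| = 6, there are |A|^2 = 36 ordered sum pairs; collecting distinct values, A + A = {-40, -35, -30, -25, -20, -10, -9, -4, -1, 2, 4, 6, 7, 14, 17, 22, 30, 33, 38, 41, 44}, so |A + A| = 21. Thus K = 21/6 = 7/2. For comparison, the minimum possible |A + A| over all 6-element sets is 2·6 − 1 = 11 (so min K = 11/6), attained only by arithmetic progressions.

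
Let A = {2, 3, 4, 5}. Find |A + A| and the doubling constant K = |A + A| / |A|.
K = |A + A| / |A| = 7/4

Enumerate A + A = {a + b : a, b ∈ A}. With |A| = 4, there are |A|^2 = 16 ordered sum pairs; collecting distinct values, A + A = {4, 5, 6, 7, 8, 9, 10}, so |A + A| = 7. Thus K = 7/4. Here |A + A| = 2|A| − 1 = 7, the minimum possible — so K = 7/4 is minimal, which holds iff A is an arithmetic progression.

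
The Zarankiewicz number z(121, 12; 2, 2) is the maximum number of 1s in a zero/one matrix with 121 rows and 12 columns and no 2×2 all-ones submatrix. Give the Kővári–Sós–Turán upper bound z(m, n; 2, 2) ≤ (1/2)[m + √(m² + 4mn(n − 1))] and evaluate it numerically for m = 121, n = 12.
z(121, 12; 2, 2) ≤ (1/2)[121 + √(121² + 4·121·12·11)] = (1/2)[121 + √78529] = 200.6151

Kővári–Sós–Turán: let r_1, ..., r_121 be the row sums and z = Σ r_i the total number of 1s. Each pair of columns can share at most one row with both entries 1 (else a 2×2 all-ones block appears), so Σ_i C(r_i, 2) ≤ C(12, 2) = 66. By convexity Σ_i C(r_i, 2) ≥ 121·C(z/121, 2) = z(z − 121)/(2·121), giving z² − 121z − 121·12·11 ≤ 0 and hence z ≤ (1/2)[121 + √(14641 + 4·15972)] = (1/2)[121 + √78529] ≈ (1/2)(121 + 280.2303) = 200.6151.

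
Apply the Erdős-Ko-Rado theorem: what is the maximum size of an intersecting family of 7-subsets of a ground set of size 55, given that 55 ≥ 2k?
max |F| = C(54, 6) = 25827165

The Erdős-Ko-Rado theorem states: for n ≥ 2k, an intersecting family of k-subsets of an n-element set has size at most C(n − 1, k − 1), with equality for 'star' families {A ⊆ [n] : |A| = k, i ∈ A} (fix an element i). For n = 55, k = 7: C(54, 6) = 25827165.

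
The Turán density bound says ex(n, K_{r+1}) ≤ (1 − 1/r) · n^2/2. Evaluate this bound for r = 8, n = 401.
Turán density bound = (7/8) · 401^2/2 = 1125607/16 ≈ 70350.4375

Turán's theorem: ex(n, K_{r+1}) is achieved by the complete r-partite Turán graph T(n, r) with parts as balanced as possible, and is at most (1 − 1/r) · n^2/2. For r = 8, n = 401: the density bound is (7/8) · 160801/2 = 1125607/16 ≈ 70350.4375. The integer-valued extremum is e(T(401, 8)) = 70350, which is strictly less than the density bound 1125607/16 since 8 ∤ 401 (the parts of T(401, 8) cannot all be equal).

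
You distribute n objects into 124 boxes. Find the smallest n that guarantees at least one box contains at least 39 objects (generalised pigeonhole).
n = (39 − 1)·124 + 1 = 4713

By the generalised pigeonhole principle, to guarantee some box contains ≥ r objects we need more than (r − 1) · k objects total. Threshold: n = (r − 1) · k + 1. With r = 39 and k = 124: n = 38 · 124 + 1 = 4712 + 1 = 4713. For n = 4712 = 38 · 124, we can put exactly 38 objects in every box, avoiding 39 in any single one — so 4713 is tight.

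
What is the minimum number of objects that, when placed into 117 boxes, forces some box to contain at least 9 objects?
n = (9 − 1)·117 + 1 = 937

By the generalised pigeonhole principle, to guarantee some box contains ≥ r objects we need more than (r − 1) · k objects total. Threshold: n = (r − 1) · k + 1. With r = 9 and k = 117: n = 8 · 117 + 1 = 936 + 1 = 937. For n = 936 = 8 · 117, we can put exactly 8 objects in every box, avoiding 9 in any single one — so 937 is tight.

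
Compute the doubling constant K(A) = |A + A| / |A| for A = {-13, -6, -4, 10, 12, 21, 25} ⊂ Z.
K = |A + A| / |A| = 26/7

Enumerate A + A = {a + b : a, b ∈ A}. With |A| = 7, there are |A|^2 = 49 ordered sum pairs; collecting distinct values, A + A = {-26, -19, -17, -12, -10, -8, -3, -1, 4, 6, 8, 12, 15, 17, 19, 20, 21, 22, 24, 31, 33, 35, 37, 42, 46, 50}, so |A + A| = 26. Thus K = 26/7. For comparison, the minimum possible |A + A| over all 7-element sets is 2·7 − 1 = 13 (so min K = 13/7), attained only by arithmetic progressions.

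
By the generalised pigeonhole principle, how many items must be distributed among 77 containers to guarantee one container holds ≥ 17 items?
n = (17 − 1)·77 + 1 = 1233

By the generalised pigeonhole principle, to guarantee some box contains ≥ r objects we need more than (r − 1) · k objects total. Threshold: n = (r − 1) · k + 1. With r = 17 and k = 77: n = 16 · 77 + 1 = 1232 + 1 = 1233. For n = 1232 = 16 · 77, we can put exactly 16 objects in every box, avoiding 17 in any single one — so 1233 is tight.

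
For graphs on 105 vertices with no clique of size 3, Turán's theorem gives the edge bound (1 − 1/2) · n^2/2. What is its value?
Turán density bound = (1/2) · 105^2/2 = 11025/4 ≈ 2756.25

Turán's theorem: ex(n, K_{r+1}) is achieved by the complete r-partite Turán graph T(n, r) with parts as balanced as possible, and is at most (1 − 1/r) · n^2/2. For r = 2, n = 105: the density bound is (1/2) · 11025/2 = 11025/4 ≈ 2756.25. The integer-valued extremum is e(T(105, 2)) = 2756, which is strictly less than the density bound 11025/4 since 2 ∤ 105 (the parts of T(105, 2) cannot all be equal).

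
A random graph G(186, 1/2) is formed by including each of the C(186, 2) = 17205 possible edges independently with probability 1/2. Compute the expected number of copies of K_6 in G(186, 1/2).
E[# K_6] = C(186, 6) · (1/2)^C(6, 2) = 53011617022 / 2^15 = 26505808511/16384 ≈ 1617786.164001

For each 6-subset S of vertices (there are C(186, 6) = 53011617022 such S), let X_S = 1 if S induces a K_6 (all C(6, 2) = 15 edges present). Then P(X_S = 1) = (1/2)^15 = 1/32768. By linearity of expectation, E[# K_6] = C(186, 6) · (1/2)^15 = 53011617022 / 32768 = 26505808511/16384 ≈ 1617786.164001.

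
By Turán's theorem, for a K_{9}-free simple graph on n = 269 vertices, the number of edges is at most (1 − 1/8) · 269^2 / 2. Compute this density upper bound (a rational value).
Turán density bound = (7/8) · 269^2/2 = 506527/16 ≈ 31657.9375

Turán's theorem: ex(n, K_{r+1}) is achieved by the complete r-partite Turán graph T(n, r) with parts as balanced as possible, and is at most (1 − 1/r) · n^2/2. For r = 8, n = 269: the density bound is (7/8) · 72361/2 = 506527/16 ≈ 31657.9375. The integer-valued extremum is e(T(269, 8)) = 31657, which is strictly less than the density bound 506527/16 since 8 ∤ 269 (the parts of T(269, 8) cannot all be equal).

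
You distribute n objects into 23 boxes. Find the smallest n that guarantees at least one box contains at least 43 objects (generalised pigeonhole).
n = (43 − 1)·23 + 1 = 967

By the generalised pigeonhole principle, to guarantee some box contains ≥ r objects we need more than (r − 1) · k objects total. Threshold: n = (r − 1) · k + 1. With r = 43 and k = 23: n = 42 · 23 + 1 = 966 + 1 = 967. For n = 966 = 42 · 23, we can put exactly 42 objects in every box, avoiding 43 in any single one — so 967 is tight.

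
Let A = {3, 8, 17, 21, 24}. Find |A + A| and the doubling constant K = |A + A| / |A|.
K = |A + A| / |A| = 15/5 = 3

Enumerate A + A = {a + b : a, b ∈ A}. With |A| = 5, there are |A|^2 = 25 ordered sum pairs; collecting distinct values, A + A = {6, 11, 16, 20, 24, 25, 27, 29, 32, 34, 38, 41, 42, 45, 48}, so |A + A| = 15. Thus K = 15/5 = 3. For comparison, the minimum possible |A + A| over all 5-element sets is 2·5 − 1 = 9 (so min K = 9/5), attained only by arithmetic progressions.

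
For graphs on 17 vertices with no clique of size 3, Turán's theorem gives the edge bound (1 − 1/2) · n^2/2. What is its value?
Turán density bound = (1/2) · 17^2/2 = 289/4 ≈ 72.25

Turán's theorem: ex(n, K_{r+1}) is achieved by the complete r-partite Turán graph T(n, r) with parts as balanced as possible, and is at most (1 − 1/r) · n^2/2. For r = 2, n = 17: the density bound is (1/2) · 289/2 = 289/4 ≈ 72.25. The integer-valued extremum is e(T(17, 2)) = 72, which is strictly less than the density bound 289/4 since 2 ∤ 17 (the parts of T(17, 2) cannot all be equal).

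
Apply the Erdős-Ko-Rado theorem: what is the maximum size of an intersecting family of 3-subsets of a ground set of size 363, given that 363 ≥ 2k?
max |F| = C(362, 2) = 65341

Erdős-Ko-Rado (1961): when n ≥ 2k, max |F| = C(n−1, k−1). The bound is attained by the star {A : i ∈ A} for any fixed i ∈ [n]. Here C(363−1, 3−1) = C(362, 2) = 65341.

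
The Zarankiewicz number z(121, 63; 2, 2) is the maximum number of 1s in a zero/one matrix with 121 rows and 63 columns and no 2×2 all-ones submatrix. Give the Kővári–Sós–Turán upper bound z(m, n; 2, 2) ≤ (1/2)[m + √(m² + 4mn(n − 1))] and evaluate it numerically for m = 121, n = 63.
z(121, 63; 2, 2) ≤ (1/2)[121 + √(121² + 4·121·63·62)] = (1/2)[121 + √1905145] = 750.635

Kővári–Sós–Turán: let r_1, ..., r_121 be the row sums and z = Σ r_i the total number of 1s. Each pair of columns can share at most one row with both entries 1 (else a 2×2 all-ones block appears), so Σ_i C(r_i, 2) ≤ C(63, 2) = 1953. By convexity Σ_i C(r_i, 2) ≥ 121·C(z/121, 2) = z(z − 121)/(2·121), giving z² − 121z − 121·63·62 ≤ 0 and hence z ≤ (1/2)[121 + √(14641 + 4·472626)] = (1/2)[121 + √1905145] ≈ (1/2)(121 + 1380.2699) = 750.635.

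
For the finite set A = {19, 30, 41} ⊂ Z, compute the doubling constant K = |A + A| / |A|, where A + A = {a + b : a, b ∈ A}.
K = |A + A| / |A| = 5/3

Enumerate A + A = {a + b : a, b ∈ A}. With |A| = 3, there are |A|^2 = 9 ordered sum pairs; collecting distinct values, A + A = {38, 49, 60, 71, 82}, so |A + A| = 5. Thus K = 5/3. Here |A + A| = 2|A| − 1 = 5, the minimum possible — so K = 5/3 is minimal, which holds iff A is an arithmetic progression.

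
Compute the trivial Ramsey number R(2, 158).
R(2, 158) = 158

R(2, k) = k for all k ≥ 2: in a 2-colouring of K_k, either some edge is red (a red K_2) or all edges are blue (a blue K_k). And K_{157} coloured all-blue has no blue K_158, so R(2, 158) > 157. Hence R(2, 158) = 158.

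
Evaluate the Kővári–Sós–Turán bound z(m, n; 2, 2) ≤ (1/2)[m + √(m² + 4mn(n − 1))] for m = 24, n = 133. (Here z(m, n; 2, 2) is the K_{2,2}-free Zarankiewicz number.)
z(24, 133; 2, 2) ≤ (1/2)[24 + √(24² + 4·24·133·132)] = (1/2)[24 + √1685952] = 661.2211

Kővári–Sós–Turán: let r_1, ..., r_24 be the row sums and z = Σ r_i the total number of 1s. Each pair of columns can share at most one row with both entries 1 (else a 2×2 all-ones block appears), so Σ_i C(r_i, 2) ≤ C(133, 2) = 8778. By convexity Σ_i C(r_i, 2) ≥ 24·C(z/24, 2) = z(z − 24)/(2·24), giving z² − 24z − 24·133·132 ≤ 0 and hence z ≤ (1/2)[24 + √(576 + 4·421344)] = (1/2)[24 + √1685952] ≈ (1/2)(24 + 1298.4421) = 661.2211.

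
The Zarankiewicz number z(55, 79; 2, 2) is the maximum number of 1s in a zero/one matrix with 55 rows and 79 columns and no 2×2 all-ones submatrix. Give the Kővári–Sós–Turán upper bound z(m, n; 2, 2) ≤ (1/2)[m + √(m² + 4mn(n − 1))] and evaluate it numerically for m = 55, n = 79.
z(55, 79; 2, 2) ≤ (1/2)[55 + √(55² + 4·55·79·78)] = (1/2)[55 + √1358665] = 610.3089

Kővári–Sós–Turán: let r_1, ..., r_55 be the row sums and z = Σ r_i the total number of 1s. Each pair of columns can share at most one row with both entries 1 (else a 2×2 all-ones block appears), so Σ_i C(r_i, 2) ≤ C(79, 2) = 3081. By convexity Σ_i C(r_i, 2) ≥ 55·C(z/55, 2) = z(z − 55)/(2·55), giving z² − 55z − 55·79·78 ≤ 0 and hence z ≤ (1/2)[55 + √(3025 + 4·338910)] = (1/2)[55 + √1358665] ≈ (1/2)(55 + 1165.6179) = 610.3089.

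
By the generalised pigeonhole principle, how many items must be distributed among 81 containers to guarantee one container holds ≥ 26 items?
n = (26 − 1)·81 + 1 = 2026

By the generalised pigeonhole principle, to guarantee some box contains ≥ r objects we need more than (r − 1) · k objects total. Threshold: n = (r − 1) · k + 1. With r = 26 and k = 81: n = 25 · 81 + 1 = 2025 + 1 = 2026. For n = 2025 = 25 · 81, we can put exactly 25 objects in every box, avoiding 26 in any single one — so 2026 is tight.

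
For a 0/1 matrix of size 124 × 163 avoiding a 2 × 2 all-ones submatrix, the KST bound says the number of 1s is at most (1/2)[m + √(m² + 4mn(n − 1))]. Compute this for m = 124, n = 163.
z(124, 163; 2, 2) ≤ (1/2)[124 + √(124² + 4·124·163·162)] = (1/2)[124 + √13112752] = 1872.5767

Kővári–Sós–Turán: let r_1, ..., r_124 be the row sums and z = Σ r_i the total number of 1s. Each pair of columns can share at most one row with both entries 1 (else a 2×2 all-ones block appears), so Σ_i C(r_i, 2) ≤ C(163, 2) = 13203. By convexity Σ_i C(r_i, 2) ≥ 124·C(z/124, 2) = z(z − 124)/(2·124), giving z² − 124z − 124·163·162 ≤ 0 and hence z ≤ (1/2)[124 + √(15376 + 4·3274344)] = (1/2)[124 + √13112752] ≈ (1/2)(124 + 3621.1534) = 1872.5767.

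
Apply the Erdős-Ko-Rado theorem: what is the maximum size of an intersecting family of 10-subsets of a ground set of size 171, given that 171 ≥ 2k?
max |F| = C(170, 9) = 263473442099010

Erdős-Ko-Rado (1961): when n ≥ 2k, max |F| = C(n−1, k−1). The bound is attained by the star {A : i ∈ A} for any fixed i ∈ [n]. Here C(171−1, 10−1) = C(170, 9) = 263473442099010.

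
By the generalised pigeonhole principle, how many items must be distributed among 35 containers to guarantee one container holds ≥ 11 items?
n = (11 − 1)·35 + 1 = 351

By the generalised pigeonhole principle, to guarantee some box contains ≥ r objects we need more than (r − 1) · k objects total. Threshold: n = (r − 1) · k + 1. With r = 11 and k = 35: n = 10 · 35 + 1 = 350 + 1 = 351. For n = 350 = 10 · 35, we can put exactly 10 objects in every box, avoiding 11 in any single one — so 351 is tight.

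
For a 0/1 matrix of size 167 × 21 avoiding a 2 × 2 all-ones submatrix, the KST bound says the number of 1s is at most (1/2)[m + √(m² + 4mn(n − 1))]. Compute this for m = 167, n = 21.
z(167, 21; 2, 2) ≤ (1/2)[167 + √(167² + 4·167·21·20)] = (1/2)[167 + √308449] = 361.1909

Kővári–Sós–Turán: let r_1, ..., r_167 be the row sums and z = Σ r_i the total number of 1s. Each pair of columns can share at most one row with both entries 1 (else a 2×2 all-ones block appears), so Σ_i C(r_i, 2) ≤ C(21, 2) = 210. By convexity Σ_i C(r_i, 2) ≥ 167·C(z/167, 2) = z(z − 167)/(2·167), giving z² − 167z − 167·21·20 ≤ 0 and hence z ≤ (1/2)[167 + √(27889 + 4·70140)] = (1/2)[167 + √308449] ≈ (1/2)(167 + 555.3819) = 361.1909.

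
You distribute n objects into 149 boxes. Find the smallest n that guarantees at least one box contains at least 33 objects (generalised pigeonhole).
n = (33 − 1)·149 + 1 = 4769

By the generalised pigeonhole principle, to guarantee some box contains ≥ r objects we need more than (r − 1) · k objects total. Threshold: n = (r − 1) · k + 1. With r = 33 and k = 149: n = 32 · 149 + 1 = 4768 + 1 = 4769. For n = 4768 = 32 · 149, we can put exactly 32 objects in every box, avoiding 33 in any single one — so 4769 is tight.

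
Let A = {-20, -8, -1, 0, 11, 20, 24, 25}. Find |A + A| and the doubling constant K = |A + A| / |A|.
K = |A + A| / |A| = 33/8

Enumerate A + A = {a + b : a, b ∈ A}. With |A| = 8, there are |A|^2 = 64 ordered sum pairs; collecting distinct values, A + A = {-40, -28, -21, -20, -16, -9, -8, -2, -1, 0, 3, 4, 5, 10, 11, 12, 16, 17, 19, 20, 22, 23, 24, 25, 31, 35, 36, 40, 44, 45, 48, 49, 50}, so |A + A| = 33. Thus K = 33/8. For comparison, the minimum possible |A + A| over all 8-element sets is 2·8 − 1 = 15 (so min K = 15/8), attained only by arithmetic progressions.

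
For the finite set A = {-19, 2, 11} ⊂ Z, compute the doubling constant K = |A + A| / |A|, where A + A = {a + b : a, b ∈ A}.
K = |A + A| / |A| = 6/3 = 2

Enumerate A + A = {a + b : a, b ∈ A}. With |A| = 3, there are |A|^2 = 9 ordered sum pairs; collecting distinct values, A + A = {-38, -17, -8, 4, 13, 22}, so |A + A| = 6. Thus K = 6/3 = 2. For comparison, the minimum possible |A + A| over all 3-element sets is 2·3 − 1 = 5 (so min K = 5/3), attained only by arithmetic progressions.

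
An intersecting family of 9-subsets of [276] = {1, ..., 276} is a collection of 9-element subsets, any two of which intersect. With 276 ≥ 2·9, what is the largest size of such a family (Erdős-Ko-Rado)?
max |F| = C(275, 8) = 732005616577950

The Erdős-Ko-Rado theorem states: for n ≥ 2k, an intersecting family of k-subsets of an n-element set has size at most C(n − 1, k − 1), with equality for 'star' families {A ⊆ [n] : |A| = k, i ∈ A} (fix an element i). For n = 276, k = 9: C(275, 8) = 732005616577950.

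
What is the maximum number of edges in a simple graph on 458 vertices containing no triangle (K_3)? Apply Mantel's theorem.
ex(458, K_3) = ⌊458^2/4⌋ = 52441

Mantel (1907): a triangle-free graph on n vertices has at most ⌊n^2/4⌋ edges, with equality for the complete bipartite graph K_{⌊n/2⌋, ⌈n/2⌉}. For n = 458: ⌊458^2/4⌋ = ⌊209764/4⌋ = 52441. The extremal graph is K_{229, 229}, which has 229·229 = 52441 edges.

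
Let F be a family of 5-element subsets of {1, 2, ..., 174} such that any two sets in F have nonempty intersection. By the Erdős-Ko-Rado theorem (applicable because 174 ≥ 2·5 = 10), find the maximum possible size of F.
max |F| = C(173, 4) = 36041955

Erdős-Ko-Rado (1961): when n ≥ 2k, max |F| = C(n−1, k−1). The bound is attained by the star {A : i ∈ A} for any fixed i ∈ [n]. Here C(174−1, 5−1) = C(173, 4) = 36041955.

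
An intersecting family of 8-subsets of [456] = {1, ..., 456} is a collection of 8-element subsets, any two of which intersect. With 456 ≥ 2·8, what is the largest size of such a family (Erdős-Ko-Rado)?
max |F| = C(455, 7) = 764731089719025

Erdős-Ko-Rado (1961): when n ≥ 2k, max |F| = C(n−1, k−1). The bound is attained by the star {A : i ∈ A} for any fixed i ∈ [n]. Here C(456−1, 8−1) = C(455, 7) = 764731089719025.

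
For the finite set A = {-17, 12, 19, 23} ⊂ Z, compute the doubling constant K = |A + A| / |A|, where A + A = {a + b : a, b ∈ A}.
K = |A + A| / |A| = 10/4 = 5/2

Enumerate A + A = {a + b : a, b ∈ A}. With |A| = 4, there are |A|^2 = 16 ordered sum pairs; collecting distinct values, A + A = {-34, -5, 2, 6, 24, 31, 35, 38, 42, 46}, so |A + A| = 10. Thus K = 10/4 = 5/2. For comparison, the minimum possible |A + A| over all 4-element sets is 2·4 − 1 = 7 (so min K = 7/4), attained only by arithmetic progressions.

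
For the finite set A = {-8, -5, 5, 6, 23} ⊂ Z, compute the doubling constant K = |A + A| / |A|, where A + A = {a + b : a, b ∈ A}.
K = |A + A| / |A| = 15/5 = 3

Enumerate A + A = {a + b : a, b ∈ A}. With |A| = 5, there are |A|^2 = 25 ordered sum pairs; collecting distinct values, A + A = {-16, -13, -10, -3, -2, 0, 1, 10, 11, 12, 15, 18, 28, 29, 46}, so |A + A| = 15. Thus K = 15/5 = 3. For comparison, the minimum possible |A + A| over all 5-element sets is 2·5 − 1 = 9 (so min K = 9/5), attained only by arithmetic progressions.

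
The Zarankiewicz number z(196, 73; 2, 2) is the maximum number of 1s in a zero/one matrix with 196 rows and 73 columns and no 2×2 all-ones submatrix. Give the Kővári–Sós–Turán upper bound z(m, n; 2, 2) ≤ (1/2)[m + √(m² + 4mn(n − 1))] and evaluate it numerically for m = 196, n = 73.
z(196, 73; 2, 2) ≤ (1/2)[196 + √(196² + 4·196·73·72)] = (1/2)[196 + √4159120] = 1117.696

Kővári–Sós–Turán: let r_1, ..., r_196 be the row sums and z = Σ r_i the total number of 1s. Each pair of columns can share at most one row with both entries 1 (else a 2×2 all-ones block appears), so Σ_i C(r_i, 2) ≤ C(73, 2) = 2628. By convexity Σ_i C(r_i, 2) ≥ 196·C(z/196, 2) = z(z − 196)/(2·196), giving z² − 196z − 196·73·72 ≤ 0 and hence z ≤ (1/2)[196 + √(38416 + 4·1030176)] = (1/2)[196 + √4159120] ≈ (1/2)(196 + 2039.3921) = 1117.696.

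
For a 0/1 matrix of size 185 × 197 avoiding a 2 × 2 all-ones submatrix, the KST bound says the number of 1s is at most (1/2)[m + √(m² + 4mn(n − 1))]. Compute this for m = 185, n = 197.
z(185, 197; 2, 2) ≤ (1/2)[185 + √(185² + 4·185·197·196)] = (1/2)[185 + √28607105] = 2766.7805

Kővári–Sós–Turán: let r_1, ..., r_185 be the row sums and z = Σ r_i the total number of 1s. Each pair of columns can share at most one row with both entries 1 (else a 2×2 all-ones block appears), so Σ_i C(r_i, 2) ≤ C(197, 2) = 19306. By convexity Σ_i C(r_i, 2) ≥ 185·C(z/185, 2) = z(z − 185)/(2·185), giving z² − 185z − 185·197·196 ≤ 0 and hence z ≤ (1/2)[185 + √(34225 + 4·7143220)] = (1/2)[185 + √28607105] ≈ (1/2)(185 + 5348.561) = 2766.7805.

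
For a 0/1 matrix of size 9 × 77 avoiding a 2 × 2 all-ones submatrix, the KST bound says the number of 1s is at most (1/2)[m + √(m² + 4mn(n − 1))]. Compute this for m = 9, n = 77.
z(9, 77; 2, 2) ≤ (1/2)[9 + √(9² + 4·9·77·76)] = (1/2)[9 + √210753] = 234.0392

Kővári–Sós–Turán: let r_1, ..., r_9 be the row sums and z = Σ r_i the total number of 1s. Each pair of columns can share at most one row with both entries 1 (else a 2×2 all-ones block appears), so Σ_i C(r_i, 2) ≤ C(77, 2) = 2926. By convexity Σ_i C(r_i, 2) ≥ 9·C(z/9, 2) = z(z − 9)/(2·9), giving z² − 9z − 9·77·76 ≤ 0 and hence z ≤ (1/2)[9 + √(81 + 4·52668)] = (1/2)[9 + √210753] ≈ (1/2)(9 + 459.0784) = 234.0392.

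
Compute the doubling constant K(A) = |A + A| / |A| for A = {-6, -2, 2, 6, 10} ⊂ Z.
K = |A + A| / |A| = 9/5

Enumerate A + A = {a + b : a, b ∈ A}. With |A| = 5, there are |A|^2 = 25 ordered sum pairs; collecting distinct values, A + A = {-12, -8, -4, 0, 4, 8, 12, 16, 20}, so |A + A| = 9. Thus K = 9/5. Here |A + A| = 2|A| − 1 = 9, the minimum possible — so K = 9/5 is minimal, which holds iff A is an arithmetic progression.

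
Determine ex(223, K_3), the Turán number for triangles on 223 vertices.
ex(223, K_3) = ⌊223^2/4⌋ = 12432

Mantel (1907): a triangle-free graph on n vertices has at most ⌊n^2/4⌋ edges, with equality for the complete bipartite graph K_{⌊n/2⌋, ⌈n/2⌉}. For n = 223: ⌊223^2/4⌋ = ⌊49729/4⌋ = 12432. The extremal graph is K_{111, 112}, which has 111·112 = 12432 edges.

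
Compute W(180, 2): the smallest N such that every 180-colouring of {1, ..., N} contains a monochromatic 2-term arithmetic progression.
W(180, 2) = 180 + 1 = 181

A 2-term AP is any pair of integers, so a monochromatic 2-AP exists iff some colour is used at least twice. With 180 colours, the colouring i ↦ i on {1, ..., 180} uses each colour once, avoiding any monochromatic pair, so W(180, 2) > 180. For {1, ..., 181}, pigeonhole forces two integers of the same colour, which form a monochromatic 2-AP. Hence W(180, 2) = 181.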